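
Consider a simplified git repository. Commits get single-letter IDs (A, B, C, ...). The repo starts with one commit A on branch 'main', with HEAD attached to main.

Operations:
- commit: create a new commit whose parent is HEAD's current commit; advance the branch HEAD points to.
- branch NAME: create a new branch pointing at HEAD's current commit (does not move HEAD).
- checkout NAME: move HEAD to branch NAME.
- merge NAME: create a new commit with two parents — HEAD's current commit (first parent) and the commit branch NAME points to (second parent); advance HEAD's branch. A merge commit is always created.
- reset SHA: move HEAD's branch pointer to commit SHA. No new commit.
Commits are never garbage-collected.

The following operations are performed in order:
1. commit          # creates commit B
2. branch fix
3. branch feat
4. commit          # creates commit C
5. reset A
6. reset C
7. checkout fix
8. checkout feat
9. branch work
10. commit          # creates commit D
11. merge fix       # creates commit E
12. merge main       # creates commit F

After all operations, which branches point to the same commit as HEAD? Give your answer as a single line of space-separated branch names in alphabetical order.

After op 1 (commit): HEAD=main@B [main=B]
After op 2 (branch): HEAD=main@B [fix=B main=B]
After op 3 (branch): HEAD=main@B [feat=B fix=B main=B]
After op 4 (commit): HEAD=main@C [feat=B fix=B main=C]
After op 5 (reset): HEAD=main@A [feat=B fix=B main=A]
After op 6 (reset): HEAD=main@C [feat=B fix=B main=C]
After op 7 (checkout): HEAD=fix@B [feat=B fix=B main=C]
After op 8 (checkout): HEAD=feat@B [feat=B fix=B main=C]
After op 9 (branch): HEAD=feat@B [feat=B fix=B main=C work=B]
After op 10 (commit): HEAD=feat@D [feat=D fix=B main=C work=B]
After op 11 (merge): HEAD=feat@E [feat=E fix=B main=C work=B]
After op 12 (merge): HEAD=feat@F [feat=F fix=B main=C work=B]

Answer: feat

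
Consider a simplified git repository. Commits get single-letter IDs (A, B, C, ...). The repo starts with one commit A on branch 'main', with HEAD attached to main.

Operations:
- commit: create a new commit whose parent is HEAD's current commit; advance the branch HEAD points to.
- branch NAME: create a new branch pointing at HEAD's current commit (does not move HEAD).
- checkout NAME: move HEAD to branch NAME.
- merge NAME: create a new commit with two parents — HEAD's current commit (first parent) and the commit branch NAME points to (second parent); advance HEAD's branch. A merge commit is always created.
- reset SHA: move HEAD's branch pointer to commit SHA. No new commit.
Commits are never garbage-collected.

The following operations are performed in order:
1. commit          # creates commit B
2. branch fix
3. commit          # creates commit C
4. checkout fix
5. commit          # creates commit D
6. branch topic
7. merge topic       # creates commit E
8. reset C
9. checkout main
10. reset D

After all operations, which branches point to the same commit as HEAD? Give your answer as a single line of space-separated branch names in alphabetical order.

After op 1 (commit): HEAD=main@B [main=B]
After op 2 (branch): HEAD=main@B [fix=B main=B]
After op 3 (commit): HEAD=main@C [fix=B main=C]
After op 4 (checkout): HEAD=fix@B [fix=B main=C]
After op 5 (commit): HEAD=fix@D [fix=D main=C]
After op 6 (branch): HEAD=fix@D [fix=D main=C topic=D]
After op 7 (merge): HEAD=fix@E [fix=E main=C topic=D]
After op 8 (reset): HEAD=fix@C [fix=C main=C topic=D]
After op 9 (checkout): HEAD=main@C [fix=C main=C topic=D]
After op 10 (reset): HEAD=main@D [fix=C main=D topic=D]

Answer: main topic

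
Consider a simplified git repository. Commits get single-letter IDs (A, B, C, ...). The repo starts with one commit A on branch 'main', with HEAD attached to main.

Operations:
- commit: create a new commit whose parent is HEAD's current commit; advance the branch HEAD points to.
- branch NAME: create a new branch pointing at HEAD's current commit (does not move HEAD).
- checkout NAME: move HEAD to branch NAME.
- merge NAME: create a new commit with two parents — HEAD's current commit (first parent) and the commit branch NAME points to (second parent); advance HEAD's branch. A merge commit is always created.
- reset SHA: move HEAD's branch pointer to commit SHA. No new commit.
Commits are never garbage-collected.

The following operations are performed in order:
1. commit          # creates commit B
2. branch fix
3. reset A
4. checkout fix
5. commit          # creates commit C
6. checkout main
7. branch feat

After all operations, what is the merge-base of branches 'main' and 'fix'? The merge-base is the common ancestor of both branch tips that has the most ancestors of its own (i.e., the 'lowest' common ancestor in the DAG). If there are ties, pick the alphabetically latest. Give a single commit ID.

Answer: A

Derivation:
After op 1 (commit): HEAD=main@B [main=B]
After op 2 (branch): HEAD=main@B [fix=B main=B]
After op 3 (reset): HEAD=main@A [fix=B main=A]
After op 4 (checkout): HEAD=fix@B [fix=B main=A]
After op 5 (commit): HEAD=fix@C [fix=C main=A]
After op 6 (checkout): HEAD=main@A [fix=C main=A]
After op 7 (branch): HEAD=main@A [feat=A fix=C main=A]
ancestors(main=A): ['A']
ancestors(fix=C): ['A', 'B', 'C']
common: ['A']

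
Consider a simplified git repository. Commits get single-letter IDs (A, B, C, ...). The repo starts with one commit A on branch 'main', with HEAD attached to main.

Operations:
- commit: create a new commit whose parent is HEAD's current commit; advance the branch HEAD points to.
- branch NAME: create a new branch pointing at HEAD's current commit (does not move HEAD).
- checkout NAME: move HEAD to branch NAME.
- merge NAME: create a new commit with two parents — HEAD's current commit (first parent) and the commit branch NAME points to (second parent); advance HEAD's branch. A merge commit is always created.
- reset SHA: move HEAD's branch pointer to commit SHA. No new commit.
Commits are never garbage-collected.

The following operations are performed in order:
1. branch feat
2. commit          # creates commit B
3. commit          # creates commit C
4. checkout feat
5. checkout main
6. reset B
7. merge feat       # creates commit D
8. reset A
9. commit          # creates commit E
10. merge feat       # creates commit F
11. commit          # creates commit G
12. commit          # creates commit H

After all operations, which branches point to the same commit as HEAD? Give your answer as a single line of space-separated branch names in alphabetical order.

After op 1 (branch): HEAD=main@A [feat=A main=A]
After op 2 (commit): HEAD=main@B [feat=A main=B]
After op 3 (commit): HEAD=main@C [feat=A main=C]
After op 4 (checkout): HEAD=feat@A [feat=A main=C]
After op 5 (checkout): HEAD=main@C [feat=A main=C]
After op 6 (reset): HEAD=main@B [feat=A main=B]
After op 7 (merge): HEAD=main@D [feat=A main=D]
After op 8 (reset): HEAD=main@A [feat=A main=A]
After op 9 (commit): HEAD=main@E [feat=A main=E]
After op 10 (merge): HEAD=main@F [feat=A main=F]
After op 11 (commit): HEAD=main@G [feat=A main=G]
After op 12 (commit): HEAD=main@H [feat=A main=H]

Answer: main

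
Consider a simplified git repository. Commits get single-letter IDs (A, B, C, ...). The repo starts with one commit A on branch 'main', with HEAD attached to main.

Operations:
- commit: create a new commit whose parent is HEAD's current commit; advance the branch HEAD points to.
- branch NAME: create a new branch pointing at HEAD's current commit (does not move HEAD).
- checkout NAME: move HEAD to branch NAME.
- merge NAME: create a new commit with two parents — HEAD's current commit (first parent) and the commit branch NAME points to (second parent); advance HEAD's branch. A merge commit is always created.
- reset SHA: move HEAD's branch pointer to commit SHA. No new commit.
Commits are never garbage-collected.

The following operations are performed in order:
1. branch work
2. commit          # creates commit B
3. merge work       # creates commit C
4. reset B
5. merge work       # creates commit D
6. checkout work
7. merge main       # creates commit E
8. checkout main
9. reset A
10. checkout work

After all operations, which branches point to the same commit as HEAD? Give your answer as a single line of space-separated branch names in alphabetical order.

Answer: work

Derivation:
After op 1 (branch): HEAD=main@A [main=A work=A]
After op 2 (commit): HEAD=main@B [main=B work=A]
After op 3 (merge): HEAD=main@C [main=C work=A]
After op 4 (reset): HEAD=main@B [main=B work=A]
After op 5 (merge): HEAD=main@D [main=D work=A]
After op 6 (checkout): HEAD=work@A [main=D work=A]
After op 7 (merge): HEAD=work@E [main=D work=E]
After op 8 (checkout): HEAD=main@D [main=D work=E]
After op 9 (reset): HEAD=main@A [main=A work=E]
After op 10 (checkout): HEAD=work@E [main=A work=E]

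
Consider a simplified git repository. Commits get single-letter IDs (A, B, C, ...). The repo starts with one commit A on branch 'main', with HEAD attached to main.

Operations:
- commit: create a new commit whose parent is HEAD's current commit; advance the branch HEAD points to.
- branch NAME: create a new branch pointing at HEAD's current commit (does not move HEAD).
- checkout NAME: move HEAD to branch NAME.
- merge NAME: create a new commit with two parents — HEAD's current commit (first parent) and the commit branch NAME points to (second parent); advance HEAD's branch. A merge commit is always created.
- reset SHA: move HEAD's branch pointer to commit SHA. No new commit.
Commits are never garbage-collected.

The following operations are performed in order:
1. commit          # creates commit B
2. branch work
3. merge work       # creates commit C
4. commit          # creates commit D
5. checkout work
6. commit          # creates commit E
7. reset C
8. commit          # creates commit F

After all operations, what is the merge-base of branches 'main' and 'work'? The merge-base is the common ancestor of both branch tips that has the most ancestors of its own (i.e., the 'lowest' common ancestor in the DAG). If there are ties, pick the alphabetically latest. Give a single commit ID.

Answer: C

Derivation:
After op 1 (commit): HEAD=main@B [main=B]
After op 2 (branch): HEAD=main@B [main=B work=B]
After op 3 (merge): HEAD=main@C [main=C work=B]
After op 4 (commit): HEAD=main@D [main=D work=B]
After op 5 (checkout): HEAD=work@B [main=D work=B]
After op 6 (commit): HEAD=work@E [main=D work=E]
After op 7 (reset): HEAD=work@C [main=D work=C]
After op 8 (commit): HEAD=work@F [main=D work=F]
ancestors(main=D): ['A', 'B', 'C', 'D']
ancestors(work=F): ['A', 'B', 'C', 'F']
common: ['A', 'B', 'C']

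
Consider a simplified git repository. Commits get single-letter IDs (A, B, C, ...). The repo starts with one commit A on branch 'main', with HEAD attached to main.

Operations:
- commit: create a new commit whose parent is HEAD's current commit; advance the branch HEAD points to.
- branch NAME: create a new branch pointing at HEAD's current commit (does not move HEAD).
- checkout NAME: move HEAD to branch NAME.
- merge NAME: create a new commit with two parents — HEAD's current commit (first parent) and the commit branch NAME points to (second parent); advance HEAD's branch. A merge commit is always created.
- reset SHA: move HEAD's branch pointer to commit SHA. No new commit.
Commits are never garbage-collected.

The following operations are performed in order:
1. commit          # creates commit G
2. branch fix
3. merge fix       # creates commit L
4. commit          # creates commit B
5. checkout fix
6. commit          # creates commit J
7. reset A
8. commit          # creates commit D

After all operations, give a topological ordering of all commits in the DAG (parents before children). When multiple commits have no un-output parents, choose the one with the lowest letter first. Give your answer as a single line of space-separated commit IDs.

After op 1 (commit): HEAD=main@G [main=G]
After op 2 (branch): HEAD=main@G [fix=G main=G]
After op 3 (merge): HEAD=main@L [fix=G main=L]
After op 4 (commit): HEAD=main@B [fix=G main=B]
After op 5 (checkout): HEAD=fix@G [fix=G main=B]
After op 6 (commit): HEAD=fix@J [fix=J main=B]
After op 7 (reset): HEAD=fix@A [fix=A main=B]
After op 8 (commit): HEAD=fix@D [fix=D main=B]
commit A: parents=[]
commit B: parents=['L']
commit D: parents=['A']
commit G: parents=['A']
commit J: parents=['G']
commit L: parents=['G', 'G']

Answer: A D G J L B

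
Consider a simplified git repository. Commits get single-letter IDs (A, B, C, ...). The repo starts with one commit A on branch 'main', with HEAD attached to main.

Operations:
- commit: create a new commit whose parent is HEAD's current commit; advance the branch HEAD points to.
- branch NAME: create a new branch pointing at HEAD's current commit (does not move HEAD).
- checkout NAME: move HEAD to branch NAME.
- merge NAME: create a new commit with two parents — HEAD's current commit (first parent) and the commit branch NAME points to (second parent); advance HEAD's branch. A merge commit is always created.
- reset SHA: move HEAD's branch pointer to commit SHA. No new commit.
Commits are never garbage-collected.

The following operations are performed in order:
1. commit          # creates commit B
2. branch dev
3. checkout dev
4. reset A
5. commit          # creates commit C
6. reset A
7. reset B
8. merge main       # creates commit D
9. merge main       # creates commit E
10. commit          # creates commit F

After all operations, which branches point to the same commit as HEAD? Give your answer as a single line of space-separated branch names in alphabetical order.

After op 1 (commit): HEAD=main@B [main=B]
After op 2 (branch): HEAD=main@B [dev=B main=B]
After op 3 (checkout): HEAD=dev@B [dev=B main=B]
After op 4 (reset): HEAD=dev@A [dev=A main=B]
After op 5 (commit): HEAD=dev@C [dev=C main=B]
After op 6 (reset): HEAD=dev@A [dev=A main=B]
After op 7 (reset): HEAD=dev@B [dev=B main=B]
After op 8 (merge): HEAD=dev@D [dev=D main=B]
After op 9 (merge): HEAD=dev@E [dev=E main=B]
After op 10 (commit): HEAD=dev@F [dev=F main=B]

Answer: dev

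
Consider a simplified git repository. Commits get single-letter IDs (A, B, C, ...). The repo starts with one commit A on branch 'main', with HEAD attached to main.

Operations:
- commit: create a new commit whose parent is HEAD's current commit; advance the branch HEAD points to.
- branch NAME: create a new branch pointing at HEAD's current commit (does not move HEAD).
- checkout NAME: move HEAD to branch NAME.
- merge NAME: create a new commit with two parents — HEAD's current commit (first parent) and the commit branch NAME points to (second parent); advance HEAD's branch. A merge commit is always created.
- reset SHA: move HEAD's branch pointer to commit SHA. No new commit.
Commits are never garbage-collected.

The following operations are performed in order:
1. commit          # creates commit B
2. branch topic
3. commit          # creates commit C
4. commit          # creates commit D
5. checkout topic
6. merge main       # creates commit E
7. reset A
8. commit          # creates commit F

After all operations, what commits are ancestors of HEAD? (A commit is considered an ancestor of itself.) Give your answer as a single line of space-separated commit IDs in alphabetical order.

Answer: A F

Derivation:
After op 1 (commit): HEAD=main@B [main=B]
After op 2 (branch): HEAD=main@B [main=B topic=B]
After op 3 (commit): HEAD=main@C [main=C topic=B]
After op 4 (commit): HEAD=main@D [main=D topic=B]
After op 5 (checkout): HEAD=topic@B [main=D topic=B]
After op 6 (merge): HEAD=topic@E [main=D topic=E]
After op 7 (reset): HEAD=topic@A [main=D topic=A]
After op 8 (commit): HEAD=topic@F [main=D topic=F]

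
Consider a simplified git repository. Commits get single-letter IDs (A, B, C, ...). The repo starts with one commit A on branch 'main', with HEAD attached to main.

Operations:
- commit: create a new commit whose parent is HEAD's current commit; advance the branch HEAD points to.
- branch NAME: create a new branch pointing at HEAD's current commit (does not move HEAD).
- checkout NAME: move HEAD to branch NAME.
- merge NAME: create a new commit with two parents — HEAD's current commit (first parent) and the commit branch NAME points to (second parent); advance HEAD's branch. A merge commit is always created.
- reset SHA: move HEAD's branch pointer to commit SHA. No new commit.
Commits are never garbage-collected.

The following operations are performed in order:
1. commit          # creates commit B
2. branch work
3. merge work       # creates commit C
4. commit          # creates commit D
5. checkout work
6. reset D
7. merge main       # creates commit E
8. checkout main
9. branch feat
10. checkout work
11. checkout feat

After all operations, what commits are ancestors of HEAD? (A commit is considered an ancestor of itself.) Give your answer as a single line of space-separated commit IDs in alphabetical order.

Answer: A B C D

Derivation:
After op 1 (commit): HEAD=main@B [main=B]
After op 2 (branch): HEAD=main@B [main=B work=B]
After op 3 (merge): HEAD=main@C [main=C work=B]
After op 4 (commit): HEAD=main@D [main=D work=B]
After op 5 (checkout): HEAD=work@B [main=D work=B]
After op 6 (reset): HEAD=work@D [main=D work=D]
After op 7 (merge): HEAD=work@E [main=D work=E]
After op 8 (checkout): HEAD=main@D [main=D work=E]
After op 9 (branch): HEAD=main@D [feat=D main=D work=E]
After op 10 (checkout): HEAD=work@E [feat=D main=D work=E]
After op 11 (checkout): HEAD=feat@D [feat=D main=D work=E]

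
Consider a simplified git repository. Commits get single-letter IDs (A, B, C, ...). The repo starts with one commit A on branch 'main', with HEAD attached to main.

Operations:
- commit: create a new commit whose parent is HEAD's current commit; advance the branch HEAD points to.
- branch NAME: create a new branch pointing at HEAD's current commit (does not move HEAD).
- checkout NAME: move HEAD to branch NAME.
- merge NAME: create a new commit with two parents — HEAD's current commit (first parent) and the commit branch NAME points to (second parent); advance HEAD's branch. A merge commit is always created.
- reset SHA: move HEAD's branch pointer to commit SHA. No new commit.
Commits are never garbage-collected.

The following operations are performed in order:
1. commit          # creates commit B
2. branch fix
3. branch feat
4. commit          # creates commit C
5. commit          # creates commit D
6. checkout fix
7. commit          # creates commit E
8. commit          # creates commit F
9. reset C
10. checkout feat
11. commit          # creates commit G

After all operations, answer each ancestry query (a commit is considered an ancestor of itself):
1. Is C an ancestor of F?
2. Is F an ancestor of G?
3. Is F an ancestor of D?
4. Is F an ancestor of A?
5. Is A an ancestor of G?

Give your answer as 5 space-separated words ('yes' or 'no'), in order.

Answer: no no no no yes

Derivation:
After op 1 (commit): HEAD=main@B [main=B]
After op 2 (branch): HEAD=main@B [fix=B main=B]
After op 3 (branch): HEAD=main@B [feat=B fix=B main=B]
After op 4 (commit): HEAD=main@C [feat=B fix=B main=C]
After op 5 (commit): HEAD=main@D [feat=B fix=B main=D]
After op 6 (checkout): HEAD=fix@B [feat=B fix=B main=D]
After op 7 (commit): HEAD=fix@E [feat=B fix=E main=D]
After op 8 (commit): HEAD=fix@F [feat=B fix=F main=D]
After op 9 (reset): HEAD=fix@C [feat=B fix=C main=D]
After op 10 (checkout): HEAD=feat@B [feat=B fix=C main=D]
After op 11 (commit): HEAD=feat@G [feat=G fix=C main=D]
ancestors(F) = {A,B,E,F}; C in? no
ancestors(G) = {A,B,G}; F in? no
ancestors(D) = {A,B,C,D}; F in? no
ancestors(A) = {A}; F in? no
ancestors(G) = {A,B,G}; A in? yes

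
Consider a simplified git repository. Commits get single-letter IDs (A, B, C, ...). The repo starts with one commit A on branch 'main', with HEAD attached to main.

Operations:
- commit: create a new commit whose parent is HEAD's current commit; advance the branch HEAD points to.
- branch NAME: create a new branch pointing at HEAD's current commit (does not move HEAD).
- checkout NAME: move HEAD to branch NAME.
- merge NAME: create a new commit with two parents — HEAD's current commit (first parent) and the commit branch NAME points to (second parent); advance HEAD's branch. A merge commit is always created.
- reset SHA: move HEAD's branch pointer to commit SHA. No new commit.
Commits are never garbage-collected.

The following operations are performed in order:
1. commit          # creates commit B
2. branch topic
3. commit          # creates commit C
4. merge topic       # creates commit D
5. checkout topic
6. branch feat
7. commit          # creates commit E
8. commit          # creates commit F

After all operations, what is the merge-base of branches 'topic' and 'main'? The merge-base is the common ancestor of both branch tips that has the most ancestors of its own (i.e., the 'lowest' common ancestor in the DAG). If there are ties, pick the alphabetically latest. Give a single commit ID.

Answer: B

Derivation:
After op 1 (commit): HEAD=main@B [main=B]
After op 2 (branch): HEAD=main@B [main=B topic=B]
After op 3 (commit): HEAD=main@C [main=C topic=B]
After op 4 (merge): HEAD=main@D [main=D topic=B]
After op 5 (checkout): HEAD=topic@B [main=D topic=B]
After op 6 (branch): HEAD=topic@B [feat=B main=D topic=B]
After op 7 (commit): HEAD=topic@E [feat=B main=D topic=E]
After op 8 (commit): HEAD=topic@F [feat=B main=D topic=F]
ancestors(topic=F): ['A', 'B', 'E', 'F']
ancestors(main=D): ['A', 'B', 'C', 'D']
common: ['A', 'B']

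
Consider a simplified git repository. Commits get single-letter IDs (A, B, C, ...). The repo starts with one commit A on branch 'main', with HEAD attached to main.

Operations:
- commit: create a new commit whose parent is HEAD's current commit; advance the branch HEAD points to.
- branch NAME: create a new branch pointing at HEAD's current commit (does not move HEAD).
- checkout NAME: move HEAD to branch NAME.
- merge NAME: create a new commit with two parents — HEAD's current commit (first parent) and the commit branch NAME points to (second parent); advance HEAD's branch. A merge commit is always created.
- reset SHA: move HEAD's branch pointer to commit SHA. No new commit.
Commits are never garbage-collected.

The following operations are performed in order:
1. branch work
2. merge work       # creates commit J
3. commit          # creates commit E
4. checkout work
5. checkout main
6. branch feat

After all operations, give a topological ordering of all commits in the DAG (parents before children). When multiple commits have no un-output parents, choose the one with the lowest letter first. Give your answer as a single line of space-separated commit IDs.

After op 1 (branch): HEAD=main@A [main=A work=A]
After op 2 (merge): HEAD=main@J [main=J work=A]
After op 3 (commit): HEAD=main@E [main=E work=A]
After op 4 (checkout): HEAD=work@A [main=E work=A]
After op 5 (checkout): HEAD=main@E [main=E work=A]
After op 6 (branch): HEAD=main@E [feat=E main=E work=A]
commit A: parents=[]
commit E: parents=['J']
commit J: parents=['A', 'A']

Answer: A J E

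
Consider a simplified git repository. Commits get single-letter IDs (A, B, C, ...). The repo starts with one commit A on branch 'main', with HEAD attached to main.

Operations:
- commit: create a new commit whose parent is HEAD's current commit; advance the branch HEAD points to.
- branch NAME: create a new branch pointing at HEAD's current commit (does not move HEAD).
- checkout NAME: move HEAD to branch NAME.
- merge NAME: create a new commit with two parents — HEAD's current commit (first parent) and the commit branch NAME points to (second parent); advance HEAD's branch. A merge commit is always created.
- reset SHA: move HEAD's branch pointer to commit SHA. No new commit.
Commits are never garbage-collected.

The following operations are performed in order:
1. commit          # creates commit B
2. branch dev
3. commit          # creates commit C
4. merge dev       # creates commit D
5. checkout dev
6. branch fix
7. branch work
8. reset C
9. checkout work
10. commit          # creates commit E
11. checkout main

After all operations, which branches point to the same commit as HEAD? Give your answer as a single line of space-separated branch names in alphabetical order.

Answer: main

Derivation:
After op 1 (commit): HEAD=main@B [main=B]
After op 2 (branch): HEAD=main@B [dev=B main=B]
After op 3 (commit): HEAD=main@C [dev=B main=C]
After op 4 (merge): HEAD=main@D [dev=B main=D]
After op 5 (checkout): HEAD=dev@B [dev=B main=D]
After op 6 (branch): HEAD=dev@B [dev=B fix=B main=D]
After op 7 (branch): HEAD=dev@B [dev=B fix=B main=D work=B]
After op 8 (reset): HEAD=dev@C [dev=C fix=B main=D work=B]
After op 9 (checkout): HEAD=work@B [dev=C fix=B main=D work=B]
After op 10 (commit): HEAD=work@E [dev=C fix=B main=D work=E]
After op 11 (checkout): HEAD=main@D [dev=C fix=B main=D work=E]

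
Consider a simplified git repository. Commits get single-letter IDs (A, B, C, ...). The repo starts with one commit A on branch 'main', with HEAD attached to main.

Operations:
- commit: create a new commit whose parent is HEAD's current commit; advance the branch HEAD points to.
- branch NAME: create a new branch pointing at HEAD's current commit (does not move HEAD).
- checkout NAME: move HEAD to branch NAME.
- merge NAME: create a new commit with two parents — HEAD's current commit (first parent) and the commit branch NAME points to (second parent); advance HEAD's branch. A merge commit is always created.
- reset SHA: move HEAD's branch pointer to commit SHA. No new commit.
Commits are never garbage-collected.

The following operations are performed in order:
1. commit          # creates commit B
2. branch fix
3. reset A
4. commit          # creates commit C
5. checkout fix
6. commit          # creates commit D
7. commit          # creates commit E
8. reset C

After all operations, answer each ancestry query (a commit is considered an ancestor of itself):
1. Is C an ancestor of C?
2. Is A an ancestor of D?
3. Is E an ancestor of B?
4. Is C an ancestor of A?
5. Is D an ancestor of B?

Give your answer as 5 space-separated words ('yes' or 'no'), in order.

Answer: yes yes no no no

Derivation:
After op 1 (commit): HEAD=main@B [main=B]
After op 2 (branch): HEAD=main@B [fix=B main=B]
After op 3 (reset): HEAD=main@A [fix=B main=A]
After op 4 (commit): HEAD=main@C [fix=B main=C]
After op 5 (checkout): HEAD=fix@B [fix=B main=C]
After op 6 (commit): HEAD=fix@D [fix=D main=C]
After op 7 (commit): HEAD=fix@E [fix=E main=C]
After op 8 (reset): HEAD=fix@C [fix=C main=C]
ancestors(C) = {A,C}; C in? yes
ancestors(D) = {A,B,D}; A in? yes
ancestors(B) = {A,B}; E in? no
ancestors(A) = {A}; C in? no
ancestors(B) = {A,B}; D in? no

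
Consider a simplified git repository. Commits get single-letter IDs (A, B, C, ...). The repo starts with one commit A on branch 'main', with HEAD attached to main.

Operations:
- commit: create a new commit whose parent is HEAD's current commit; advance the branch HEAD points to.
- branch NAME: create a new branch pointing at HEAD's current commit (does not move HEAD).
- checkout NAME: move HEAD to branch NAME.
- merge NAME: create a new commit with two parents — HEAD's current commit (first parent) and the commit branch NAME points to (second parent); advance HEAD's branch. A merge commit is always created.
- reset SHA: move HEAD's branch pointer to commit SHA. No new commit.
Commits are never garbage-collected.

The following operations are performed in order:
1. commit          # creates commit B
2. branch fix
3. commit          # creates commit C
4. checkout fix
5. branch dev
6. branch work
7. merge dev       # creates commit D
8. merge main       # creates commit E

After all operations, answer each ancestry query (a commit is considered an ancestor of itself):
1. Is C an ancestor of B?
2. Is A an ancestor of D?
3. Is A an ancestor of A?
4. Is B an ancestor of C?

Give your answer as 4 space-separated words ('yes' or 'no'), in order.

After op 1 (commit): HEAD=main@B [main=B]
After op 2 (branch): HEAD=main@B [fix=B main=B]
After op 3 (commit): HEAD=main@C [fix=B main=C]
After op 4 (checkout): HEAD=fix@B [fix=B main=C]
After op 5 (branch): HEAD=fix@B [dev=B fix=B main=C]
After op 6 (branch): HEAD=fix@B [dev=B fix=B main=C work=B]
After op 7 (merge): HEAD=fix@D [dev=B fix=D main=C work=B]
After op 8 (merge): HEAD=fix@E [dev=B fix=E main=C work=B]
ancestors(B) = {A,B}; C in? no
ancestors(D) = {A,B,D}; A in? yes
ancestors(A) = {A}; A in? yes
ancestors(C) = {A,B,C}; B in? yes

Answer: no yes yes yes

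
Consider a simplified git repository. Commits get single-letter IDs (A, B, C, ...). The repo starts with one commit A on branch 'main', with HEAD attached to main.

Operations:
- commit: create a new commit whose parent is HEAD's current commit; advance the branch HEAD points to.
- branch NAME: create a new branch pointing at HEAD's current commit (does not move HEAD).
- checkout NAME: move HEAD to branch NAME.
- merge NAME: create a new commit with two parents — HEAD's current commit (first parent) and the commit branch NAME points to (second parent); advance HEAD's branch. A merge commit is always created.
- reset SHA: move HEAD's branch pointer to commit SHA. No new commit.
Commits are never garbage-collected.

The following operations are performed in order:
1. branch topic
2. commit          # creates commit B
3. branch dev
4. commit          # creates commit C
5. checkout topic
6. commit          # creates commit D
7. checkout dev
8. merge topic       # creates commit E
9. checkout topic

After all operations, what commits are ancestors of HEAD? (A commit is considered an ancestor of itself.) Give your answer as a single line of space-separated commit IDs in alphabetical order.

Answer: A D

Derivation:
After op 1 (branch): HEAD=main@A [main=A topic=A]
After op 2 (commit): HEAD=main@B [main=B topic=A]
After op 3 (branch): HEAD=main@B [dev=B main=B topic=A]
After op 4 (commit): HEAD=main@C [dev=B main=C topic=A]
After op 5 (checkout): HEAD=topic@A [dev=B main=C topic=A]
After op 6 (commit): HEAD=topic@D [dev=B main=C topic=D]
After op 7 (checkout): HEAD=dev@B [dev=B main=C topic=D]
After op 8 (merge): HEAD=dev@E [dev=E main=C topic=D]
After op 9 (checkout): HEAD=topic@D [dev=E main=C topic=D]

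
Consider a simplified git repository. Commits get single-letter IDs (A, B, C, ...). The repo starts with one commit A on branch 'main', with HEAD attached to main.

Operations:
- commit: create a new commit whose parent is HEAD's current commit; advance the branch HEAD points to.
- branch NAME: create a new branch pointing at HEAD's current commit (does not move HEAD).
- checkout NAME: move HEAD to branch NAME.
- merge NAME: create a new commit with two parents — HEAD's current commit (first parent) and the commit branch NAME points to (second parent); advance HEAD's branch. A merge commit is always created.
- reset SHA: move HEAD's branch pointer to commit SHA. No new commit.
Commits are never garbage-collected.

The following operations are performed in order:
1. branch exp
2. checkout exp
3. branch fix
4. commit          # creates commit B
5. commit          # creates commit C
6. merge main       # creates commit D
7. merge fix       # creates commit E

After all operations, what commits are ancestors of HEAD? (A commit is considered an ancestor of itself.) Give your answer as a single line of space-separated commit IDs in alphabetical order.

Answer: A B C D E

Derivation:
After op 1 (branch): HEAD=main@A [exp=A main=A]
After op 2 (checkout): HEAD=exp@A [exp=A main=A]
After op 3 (branch): HEAD=exp@A [exp=A fix=A main=A]
After op 4 (commit): HEAD=exp@B [exp=B fix=A main=A]
After op 5 (commit): HEAD=exp@C [exp=C fix=A main=A]
After op 6 (merge): HEAD=exp@D [exp=D fix=A main=A]
After op 7 (merge): HEAD=exp@E [exp=E fix=A main=A]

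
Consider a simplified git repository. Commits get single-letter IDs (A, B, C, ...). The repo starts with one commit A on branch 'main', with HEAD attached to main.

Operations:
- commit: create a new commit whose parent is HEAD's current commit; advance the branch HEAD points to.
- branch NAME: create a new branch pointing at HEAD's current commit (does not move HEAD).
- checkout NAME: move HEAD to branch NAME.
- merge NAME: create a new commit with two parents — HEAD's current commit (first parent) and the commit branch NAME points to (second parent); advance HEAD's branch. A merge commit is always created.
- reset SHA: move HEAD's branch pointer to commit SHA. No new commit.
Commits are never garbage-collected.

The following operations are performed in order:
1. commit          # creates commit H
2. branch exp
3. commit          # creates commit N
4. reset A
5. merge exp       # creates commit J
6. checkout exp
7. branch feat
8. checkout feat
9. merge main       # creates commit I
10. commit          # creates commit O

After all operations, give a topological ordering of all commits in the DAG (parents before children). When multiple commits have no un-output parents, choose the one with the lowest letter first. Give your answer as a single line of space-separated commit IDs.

Answer: A H J I N O

Derivation:
After op 1 (commit): HEAD=main@H [main=H]
After op 2 (branch): HEAD=main@H [exp=H main=H]
After op 3 (commit): HEAD=main@N [exp=H main=N]
After op 4 (reset): HEAD=main@A [exp=H main=A]
After op 5 (merge): HEAD=main@J [exp=H main=J]
After op 6 (checkout): HEAD=exp@H [exp=H main=J]
After op 7 (branch): HEAD=exp@H [exp=H feat=H main=J]
After op 8 (checkout): HEAD=feat@H [exp=H feat=H main=J]
After op 9 (merge): HEAD=feat@I [exp=H feat=I main=J]
After op 10 (commit): HEAD=feat@O [exp=H feat=O main=J]
commit A: parents=[]
commit H: parents=['A']
commit I: parents=['H', 'J']
commit J: parents=['A', 'H']
commit N: parents=['H']
commit O: parents=['I']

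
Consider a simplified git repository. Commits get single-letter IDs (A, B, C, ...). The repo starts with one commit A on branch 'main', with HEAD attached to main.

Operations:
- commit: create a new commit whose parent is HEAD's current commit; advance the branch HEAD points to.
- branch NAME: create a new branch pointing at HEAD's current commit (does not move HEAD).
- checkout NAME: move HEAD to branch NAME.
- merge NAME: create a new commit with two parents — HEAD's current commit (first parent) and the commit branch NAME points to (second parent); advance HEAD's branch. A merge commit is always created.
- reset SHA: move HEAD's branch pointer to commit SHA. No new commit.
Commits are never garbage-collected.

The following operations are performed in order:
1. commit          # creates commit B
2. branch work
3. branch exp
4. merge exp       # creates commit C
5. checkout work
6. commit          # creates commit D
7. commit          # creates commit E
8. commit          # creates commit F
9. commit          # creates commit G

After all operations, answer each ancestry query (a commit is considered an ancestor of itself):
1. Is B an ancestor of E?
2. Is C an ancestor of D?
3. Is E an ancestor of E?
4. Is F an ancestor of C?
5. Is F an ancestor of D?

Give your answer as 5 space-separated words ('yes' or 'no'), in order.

After op 1 (commit): HEAD=main@B [main=B]
After op 2 (branch): HEAD=main@B [main=B work=B]
After op 3 (branch): HEAD=main@B [exp=B main=B work=B]
After op 4 (merge): HEAD=main@C [exp=B main=C work=B]
After op 5 (checkout): HEAD=work@B [exp=B main=C work=B]
After op 6 (commit): HEAD=work@D [exp=B main=C work=D]
After op 7 (commit): HEAD=work@E [exp=B main=C work=E]
After op 8 (commit): HEAD=work@F [exp=B main=C work=F]
After op 9 (commit): HEAD=work@G [exp=B main=C work=G]
ancestors(E) = {A,B,D,E}; B in? yes
ancestors(D) = {A,B,D}; C in? no
ancestors(E) = {A,B,D,E}; E in? yes
ancestors(C) = {A,B,C}; F in? no
ancestors(D) = {A,B,D}; F in? no

Answer: yes no yes no no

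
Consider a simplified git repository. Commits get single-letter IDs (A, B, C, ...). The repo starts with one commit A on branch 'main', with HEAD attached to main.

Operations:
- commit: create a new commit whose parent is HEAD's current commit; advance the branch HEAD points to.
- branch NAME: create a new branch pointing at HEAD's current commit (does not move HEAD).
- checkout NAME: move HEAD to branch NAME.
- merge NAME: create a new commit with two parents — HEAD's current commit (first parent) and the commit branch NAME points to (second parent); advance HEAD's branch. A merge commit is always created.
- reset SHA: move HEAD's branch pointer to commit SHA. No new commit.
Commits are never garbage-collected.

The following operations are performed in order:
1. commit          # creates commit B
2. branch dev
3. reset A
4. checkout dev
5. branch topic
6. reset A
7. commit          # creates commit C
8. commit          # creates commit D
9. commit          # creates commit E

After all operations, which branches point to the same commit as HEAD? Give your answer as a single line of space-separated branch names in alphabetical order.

Answer: dev

Derivation:
After op 1 (commit): HEAD=main@B [main=B]
After op 2 (branch): HEAD=main@B [dev=B main=B]
After op 3 (reset): HEAD=main@A [dev=B main=A]
After op 4 (checkout): HEAD=dev@B [dev=B main=A]
After op 5 (branch): HEAD=dev@B [dev=B main=A topic=B]
After op 6 (reset): HEAD=dev@A [dev=A main=A topic=B]
After op 7 (commit): HEAD=dev@C [dev=C main=A topic=B]
After op 8 (commit): HEAD=dev@D [dev=D main=A topic=B]
After op 9 (commit): HEAD=dev@E [dev=E main=A topic=B]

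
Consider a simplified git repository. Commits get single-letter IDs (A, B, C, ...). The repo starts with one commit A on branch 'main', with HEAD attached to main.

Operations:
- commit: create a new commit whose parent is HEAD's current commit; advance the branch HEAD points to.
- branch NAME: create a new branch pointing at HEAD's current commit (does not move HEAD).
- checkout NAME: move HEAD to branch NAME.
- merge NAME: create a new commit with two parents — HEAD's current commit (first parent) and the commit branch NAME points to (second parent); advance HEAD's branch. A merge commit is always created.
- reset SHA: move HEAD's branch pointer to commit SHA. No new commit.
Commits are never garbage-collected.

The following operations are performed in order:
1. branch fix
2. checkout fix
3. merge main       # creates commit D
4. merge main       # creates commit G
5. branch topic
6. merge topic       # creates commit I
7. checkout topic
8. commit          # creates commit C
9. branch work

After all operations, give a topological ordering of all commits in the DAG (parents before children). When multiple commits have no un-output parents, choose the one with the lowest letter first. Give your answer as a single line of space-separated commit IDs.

Answer: A D G C I

Derivation:
After op 1 (branch): HEAD=main@A [fix=A main=A]
After op 2 (checkout): HEAD=fix@A [fix=A main=A]
After op 3 (merge): HEAD=fix@D [fix=D main=A]
After op 4 (merge): HEAD=fix@G [fix=G main=A]
After op 5 (branch): HEAD=fix@G [fix=G main=A topic=G]
After op 6 (merge): HEAD=fix@I [fix=I main=A topic=G]
After op 7 (checkout): HEAD=topic@G [fix=I main=A topic=G]
After op 8 (commit): HEAD=topic@C [fix=I main=A topic=C]
After op 9 (branch): HEAD=topic@C [fix=I main=A topic=C work=C]
commit A: parents=[]
commit C: parents=['G']
commit D: parents=['A', 'A']
commit G: parents=['D', 'A']
commit I: parents=['G', 'G']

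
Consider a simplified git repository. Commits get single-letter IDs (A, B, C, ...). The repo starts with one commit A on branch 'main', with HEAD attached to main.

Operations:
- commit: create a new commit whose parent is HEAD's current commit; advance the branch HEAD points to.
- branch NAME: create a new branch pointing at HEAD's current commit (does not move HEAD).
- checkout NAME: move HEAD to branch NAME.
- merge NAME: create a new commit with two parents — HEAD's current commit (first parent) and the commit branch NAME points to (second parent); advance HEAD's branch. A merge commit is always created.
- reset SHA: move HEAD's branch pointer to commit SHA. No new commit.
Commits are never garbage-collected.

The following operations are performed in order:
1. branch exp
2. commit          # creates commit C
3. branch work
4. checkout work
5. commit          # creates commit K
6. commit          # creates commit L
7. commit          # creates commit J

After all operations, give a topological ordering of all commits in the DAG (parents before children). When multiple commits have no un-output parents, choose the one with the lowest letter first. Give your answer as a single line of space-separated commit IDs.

After op 1 (branch): HEAD=main@A [exp=A main=A]
After op 2 (commit): HEAD=main@C [exp=A main=C]
After op 3 (branch): HEAD=main@C [exp=A main=C work=C]
After op 4 (checkout): HEAD=work@C [exp=A main=C work=C]
After op 5 (commit): HEAD=work@K [exp=A main=C work=K]
After op 6 (commit): HEAD=work@L [exp=A main=C work=L]
After op 7 (commit): HEAD=work@J [exp=A main=C work=J]
commit A: parents=[]
commit C: parents=['A']
commit J: parents=['L']
commit K: parents=['C']
commit L: parents=['K']

Answer: A C K L J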